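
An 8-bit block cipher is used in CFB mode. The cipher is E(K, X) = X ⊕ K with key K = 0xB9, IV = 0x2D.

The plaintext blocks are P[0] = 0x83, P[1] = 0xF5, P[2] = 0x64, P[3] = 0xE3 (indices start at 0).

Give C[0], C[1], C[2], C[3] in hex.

C[0] = 0x17, C[1] = 0x5B, C[2] = 0x86, C[3] = 0xDC

CFB encryption: C_i = P_i ⊕ E(K, C_{i−1}), with C_{−1} = IV.
C[0]: E(K, 0x2D) = 0x94; 0x83 ⊕ 0x94 = 0x17.
C[1]: E(K, 0x17) = 0xAE; 0xF5 ⊕ 0xAE = 0x5B.
C[2]: E(K, 0x5B) = 0xE2; 0x64 ⊕ 0xE2 = 0x86.
C[3]: E(K, 0x86) = 0x3F; 0xE3 ⊕ 0x3F = 0xDC.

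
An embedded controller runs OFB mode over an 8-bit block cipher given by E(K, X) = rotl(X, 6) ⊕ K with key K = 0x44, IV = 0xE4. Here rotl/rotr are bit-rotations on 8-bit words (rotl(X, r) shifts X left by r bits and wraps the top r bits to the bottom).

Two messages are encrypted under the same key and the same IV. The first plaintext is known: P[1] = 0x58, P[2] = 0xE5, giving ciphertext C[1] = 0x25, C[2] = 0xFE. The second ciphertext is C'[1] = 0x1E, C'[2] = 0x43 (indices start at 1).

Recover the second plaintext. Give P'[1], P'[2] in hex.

In OFB with a reused IV, both messages share the same keystream S_i, so C_i ⊕ C'_i = P_i ⊕ P'_i and thus P'_i = P_i ⊕ C_i ⊕ C'_i.
P'[1]: 0x58 ⊕ 0x25 ⊕ 0x1E = 0x63.
P'[2]: 0xE5 ⊕ 0xFE ⊕ 0x43 = 0x58.

P'[1] = 0x63, P'[2] = 0x58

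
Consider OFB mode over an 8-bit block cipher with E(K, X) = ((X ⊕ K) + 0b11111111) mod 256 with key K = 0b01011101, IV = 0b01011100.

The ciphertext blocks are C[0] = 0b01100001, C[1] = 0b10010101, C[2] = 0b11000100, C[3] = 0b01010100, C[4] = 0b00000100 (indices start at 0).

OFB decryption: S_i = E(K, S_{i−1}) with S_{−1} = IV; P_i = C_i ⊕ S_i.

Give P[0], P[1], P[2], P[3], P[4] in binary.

P[0] = 0b01100001, P[1] = 0b11001001, P[2] = 0b11000100, P[3] = 0b00001000, P[4] = 0b00000100

P[0]: S = E(K, 0b01011100) = 0b00000000; 0b01100001 ⊕ 0b00000000 = 0b01100001.
P[1]: S = E(K, 0b00000000) = 0b01011100; 0b10010101 ⊕ 0b01011100 = 0b11001001.
P[2]: S = E(K, 0b01011100) = 0b00000000; 0b11000100 ⊕ 0b00000000 = 0b11000100.
P[3]: S = E(K, 0b00000000) = 0b01011100; 0b01010100 ⊕ 0b01011100 = 0b00001000.
P[4]: S = E(K, 0b01011100) = 0b00000000; 0b00000100 ⊕ 0b00000000 = 0b00000100.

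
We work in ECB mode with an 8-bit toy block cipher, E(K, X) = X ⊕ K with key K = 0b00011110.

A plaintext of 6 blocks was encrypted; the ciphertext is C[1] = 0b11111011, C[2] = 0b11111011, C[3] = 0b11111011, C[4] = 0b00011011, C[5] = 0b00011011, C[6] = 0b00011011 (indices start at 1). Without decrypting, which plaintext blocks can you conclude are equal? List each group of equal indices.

P[1] = P[2] = P[3]; P[4] = P[5] = P[6]

ECB encrypts each block independently with the same key, so equal ciphertext blocks imply equal plaintext blocks.
C[1] = C[2] = C[3] = 0b11111011, so P[1] = P[2] = P[3].
C[4] = C[5] = C[6] = 0b00011011, so P[4] = P[5] = P[6].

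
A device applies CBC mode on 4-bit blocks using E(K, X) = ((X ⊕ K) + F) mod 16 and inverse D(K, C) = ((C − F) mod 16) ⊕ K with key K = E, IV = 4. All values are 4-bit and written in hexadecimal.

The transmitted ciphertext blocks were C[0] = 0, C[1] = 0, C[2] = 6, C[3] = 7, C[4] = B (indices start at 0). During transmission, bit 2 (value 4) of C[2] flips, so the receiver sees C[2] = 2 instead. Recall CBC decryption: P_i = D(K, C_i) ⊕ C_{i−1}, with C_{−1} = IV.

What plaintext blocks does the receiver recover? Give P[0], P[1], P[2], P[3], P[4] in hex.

Only C[2] changed, to 2. In CBC, a change in C_i garbles P_i and flips the same bit in P_{i+1}. Decrypting the received ciphertext:
P[0]: D(K, 0) = F; F ⊕ 4 = B.
P[1]: D(K, 0) = F; F ⊕ 0 = F.
P[2]: D(K, 2) = D; D ⊕ 0 = D.
P[3]: D(K, 7) = 6; 6 ⊕ 2 = 4.
P[4]: D(K, B) = 2; 2 ⊕ 7 = 5.
Blocks that differ from the original plaintext: P[2], P[3].

P[0] = B, P[1] = F, P[2] = D, P[3] = 4, P[4] = 5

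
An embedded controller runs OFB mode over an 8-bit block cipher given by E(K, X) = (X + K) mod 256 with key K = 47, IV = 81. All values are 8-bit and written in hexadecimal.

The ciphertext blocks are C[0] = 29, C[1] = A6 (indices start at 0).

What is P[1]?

OFB decryption: S_i = E(K, S_{i−1}) with S_{−1} = IV; P_i = C_i ⊕ S_i.
P[0]: S = E(K, 81) = C8; 29 ⊕ C8 = E1.
P[1]: S = E(K, C8) = 0F; A6 ⊕ 0F = A9.

P[1] = A9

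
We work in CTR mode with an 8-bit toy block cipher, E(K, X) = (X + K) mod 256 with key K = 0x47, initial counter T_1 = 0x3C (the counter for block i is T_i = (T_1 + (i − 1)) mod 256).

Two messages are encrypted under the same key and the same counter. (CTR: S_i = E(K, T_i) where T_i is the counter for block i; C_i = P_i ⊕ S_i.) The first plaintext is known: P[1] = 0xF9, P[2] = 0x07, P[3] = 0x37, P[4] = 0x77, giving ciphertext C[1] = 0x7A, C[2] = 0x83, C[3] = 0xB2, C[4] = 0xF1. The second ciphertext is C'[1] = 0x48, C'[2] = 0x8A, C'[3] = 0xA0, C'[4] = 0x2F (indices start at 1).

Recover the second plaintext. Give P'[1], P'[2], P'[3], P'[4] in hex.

In CTR with a reused counter, both messages share the same keystream S_i, so C_i ⊕ C'_i = P_i ⊕ P'_i and thus P'_i = P_i ⊕ C_i ⊕ C'_i.
P'[1]: 0xF9 ⊕ 0x7A ⊕ 0x48 = 0xCB.
P'[2]: 0x07 ⊕ 0x83 ⊕ 0x8A = 0x0E.
P'[3]: 0x37 ⊕ 0xB2 ⊕ 0xA0 = 0x25.
P'[4]: 0x77 ⊕ 0xF1 ⊕ 0x2F = 0xA9.

P'[1] = 0xCB, P'[2] = 0x0E, P'[3] = 0x25, P'[4] = 0xA9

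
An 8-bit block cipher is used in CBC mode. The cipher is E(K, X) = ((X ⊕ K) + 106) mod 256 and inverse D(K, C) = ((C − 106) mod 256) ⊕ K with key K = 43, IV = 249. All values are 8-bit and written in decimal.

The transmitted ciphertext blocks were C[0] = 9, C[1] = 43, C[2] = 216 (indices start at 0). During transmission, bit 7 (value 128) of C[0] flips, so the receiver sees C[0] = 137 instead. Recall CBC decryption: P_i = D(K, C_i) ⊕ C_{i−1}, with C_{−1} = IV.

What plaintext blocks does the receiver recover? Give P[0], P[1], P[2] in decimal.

P[0] = 205, P[1] = 99, P[2] = 110

Only C[0] changed, to 137. In CBC, a change in C_i garbles P_i and flips the same bit in P_{i+1}. Decrypting the received ciphertext:
P[0]: D(K, 137) = 52; 52 ⊕ 249 = 205.
P[1]: D(K, 43) = 234; 234 ⊕ 137 = 99.
P[2]: D(K, 216) = 69; 69 ⊕ 43 = 110.
Blocks that differ from the original plaintext: P[0], P[1].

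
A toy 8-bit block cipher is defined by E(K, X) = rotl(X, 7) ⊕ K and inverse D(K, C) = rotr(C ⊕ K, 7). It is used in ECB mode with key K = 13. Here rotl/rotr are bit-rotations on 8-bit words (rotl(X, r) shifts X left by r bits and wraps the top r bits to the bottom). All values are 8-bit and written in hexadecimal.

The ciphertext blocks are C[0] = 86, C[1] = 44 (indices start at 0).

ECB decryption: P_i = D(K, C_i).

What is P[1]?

P[1]: D(K, 44) = AE.

P[1] = AE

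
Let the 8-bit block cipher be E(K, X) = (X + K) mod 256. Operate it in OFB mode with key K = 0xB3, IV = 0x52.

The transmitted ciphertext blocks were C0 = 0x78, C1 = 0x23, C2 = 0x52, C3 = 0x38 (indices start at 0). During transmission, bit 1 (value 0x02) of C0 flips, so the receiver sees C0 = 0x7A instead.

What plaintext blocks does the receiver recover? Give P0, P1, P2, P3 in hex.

P0 = 0x7F, P1 = 0x9B, P2 = 0x39, P3 = 0x26

OFB decryption: S_i = E(K, S_{i−1}) with S_{−1} = IV; P_i = C_i ⊕ S_i.
Only C0 changed, to 0x7A. In OFB, a change in C_i flips the same bit in P_i only; the keystream is unaffected. Decrypting the received ciphertext:
P0: S = E(K, 0x52) = 0x05; 0x7A ⊕ 0x05 = 0x7F.
P1: S = E(K, 0x05) = 0xB8; 0x23 ⊕ 0xB8 = 0x9B.
P2: S = E(K, 0xB8) = 0x6B; 0x52 ⊕ 0x6B = 0x39.
P3: S = E(K, 0x6B) = 0x1E; 0x38 ⊕ 0x1E = 0x26.
Blocks that differ from the original plaintext: P0.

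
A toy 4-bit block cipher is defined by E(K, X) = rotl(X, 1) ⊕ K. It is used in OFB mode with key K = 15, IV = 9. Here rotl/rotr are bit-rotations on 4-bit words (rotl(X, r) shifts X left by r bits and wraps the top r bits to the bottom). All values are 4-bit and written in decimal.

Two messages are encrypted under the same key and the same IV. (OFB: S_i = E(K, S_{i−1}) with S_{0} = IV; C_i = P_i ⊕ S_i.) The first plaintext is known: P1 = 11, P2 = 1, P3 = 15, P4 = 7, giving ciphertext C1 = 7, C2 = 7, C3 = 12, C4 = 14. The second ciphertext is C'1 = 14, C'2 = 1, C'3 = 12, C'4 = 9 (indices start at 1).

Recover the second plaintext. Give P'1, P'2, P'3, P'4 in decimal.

In OFB with a reused IV, both messages share the same keystream S_i, so C_i ⊕ C'_i = P_i ⊕ P'_i and thus P'_i = P_i ⊕ C_i ⊕ C'_i.
P'1: 11 ⊕ 7 ⊕ 14 = 2.
P'2: 1 ⊕ 7 ⊕ 1 = 7.
P'3: 15 ⊕ 12 ⊕ 12 = 15.
P'4: 7 ⊕ 14 ⊕ 9 = 0.

P'1 = 2, P'2 = 7, P'3 = 15, P'4 = 0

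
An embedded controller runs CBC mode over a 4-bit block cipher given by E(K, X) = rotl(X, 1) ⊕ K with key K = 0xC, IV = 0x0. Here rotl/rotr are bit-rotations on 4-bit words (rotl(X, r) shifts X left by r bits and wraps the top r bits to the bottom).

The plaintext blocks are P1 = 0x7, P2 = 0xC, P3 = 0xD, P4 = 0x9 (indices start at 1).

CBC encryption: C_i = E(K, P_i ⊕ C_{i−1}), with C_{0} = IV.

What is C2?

C1: P1 ⊕ 0x0 = 0x7; E(K, 0x7) = 0x2.
C2: P2 ⊕ 0x2 = 0xE; E(K, 0xE) = 0x1.

C2 = 0x1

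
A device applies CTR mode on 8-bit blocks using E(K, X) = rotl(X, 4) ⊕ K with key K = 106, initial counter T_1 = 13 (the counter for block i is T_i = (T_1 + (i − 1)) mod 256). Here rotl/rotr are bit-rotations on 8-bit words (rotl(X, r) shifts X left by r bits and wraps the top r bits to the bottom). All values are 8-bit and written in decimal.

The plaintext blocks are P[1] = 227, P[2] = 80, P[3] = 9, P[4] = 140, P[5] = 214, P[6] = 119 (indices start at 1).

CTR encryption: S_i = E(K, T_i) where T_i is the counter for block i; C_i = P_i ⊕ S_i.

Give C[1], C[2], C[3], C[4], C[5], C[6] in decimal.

C[1] = 89, C[2] = 218, C[3] = 147, C[4] = 231, C[5] = 173, C[6] = 60

C[1]: T = 13, S = E(K, T) = 186; 227 ⊕ 186 = 89.
C[2]: T = 14, S = E(K, T) = 138; 80 ⊕ 138 = 218.
C[3]: T = 15, S = E(K, T) = 154; 9 ⊕ 154 = 147.
C[4]: T = 16, S = E(K, T) = 107; 140 ⊕ 107 = 231.
C[5]: T = 17, S = E(K, T) = 123; 214 ⊕ 123 = 173.
C[6]: T = 18, S = E(K, T) = 75; 119 ⊕ 75 = 60.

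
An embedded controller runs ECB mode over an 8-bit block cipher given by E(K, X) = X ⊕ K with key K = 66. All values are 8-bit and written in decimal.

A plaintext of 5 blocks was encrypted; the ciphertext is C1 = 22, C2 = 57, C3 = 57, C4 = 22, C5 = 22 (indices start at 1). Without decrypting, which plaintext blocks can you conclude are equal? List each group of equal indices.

P1 = P4 = P5; P2 = P3

ECB encrypts each block independently with the same key, so equal ciphertext blocks imply equal plaintext blocks.
C1 = C4 = C5 = 22, so P1 = P4 = P5.
C2 = C3 = 57, so P2 = P3.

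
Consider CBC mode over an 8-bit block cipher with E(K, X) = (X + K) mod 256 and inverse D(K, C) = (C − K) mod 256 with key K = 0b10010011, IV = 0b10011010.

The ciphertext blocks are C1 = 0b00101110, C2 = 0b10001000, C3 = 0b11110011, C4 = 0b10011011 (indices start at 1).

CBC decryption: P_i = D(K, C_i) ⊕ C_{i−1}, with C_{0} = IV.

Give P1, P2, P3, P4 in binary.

P1: D(K, 0b00101110) = 0b10011011; 0b10011011 ⊕ 0b10011010 = 0b00000001.
P2: D(K, 0b10001000) = 0b11110101; 0b11110101 ⊕ 0b00101110 = 0b11011011.
P3: D(K, 0b11110011) = 0b01100000; 0b01100000 ⊕ 0b10001000 = 0b11101000.
P4: D(K, 0b10011011) = 0b00001000; 0b00001000 ⊕ 0b11110011 = 0b11111011.

P1 = 0b00000001, P2 = 0b11011011, P3 = 0b11101000, P4 = 0b11111011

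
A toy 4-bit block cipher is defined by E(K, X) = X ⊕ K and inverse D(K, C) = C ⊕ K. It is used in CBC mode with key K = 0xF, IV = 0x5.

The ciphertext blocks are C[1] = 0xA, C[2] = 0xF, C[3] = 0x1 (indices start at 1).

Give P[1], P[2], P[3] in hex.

P[1] = 0x0, P[2] = 0xA, P[3] = 0x1

CBC decryption: P_i = D(K, C_i) ⊕ C_{i−1}, with C_{0} = IV.
P[1]: D(K, 0xA) = 0x5; 0x5 ⊕ 0x5 = 0x0.
P[2]: D(K, 0xF) = 0x0; 0x0 ⊕ 0xA = 0xA.
P[3]: D(K, 0x1) = 0xE; 0xE ⊕ 0xF = 0x1.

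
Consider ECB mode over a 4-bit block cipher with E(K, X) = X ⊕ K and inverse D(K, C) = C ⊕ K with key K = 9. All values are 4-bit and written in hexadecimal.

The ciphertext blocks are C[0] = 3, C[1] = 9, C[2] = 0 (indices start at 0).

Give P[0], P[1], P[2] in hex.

ECB decryption: P_i = D(K, C_i).
P[0]: D(K, 3) = A.
P[1]: D(K, 9) = 0.
P[2]: D(K, 0) = 9.

P[0] = A, P[1] = 0, P[2] = 9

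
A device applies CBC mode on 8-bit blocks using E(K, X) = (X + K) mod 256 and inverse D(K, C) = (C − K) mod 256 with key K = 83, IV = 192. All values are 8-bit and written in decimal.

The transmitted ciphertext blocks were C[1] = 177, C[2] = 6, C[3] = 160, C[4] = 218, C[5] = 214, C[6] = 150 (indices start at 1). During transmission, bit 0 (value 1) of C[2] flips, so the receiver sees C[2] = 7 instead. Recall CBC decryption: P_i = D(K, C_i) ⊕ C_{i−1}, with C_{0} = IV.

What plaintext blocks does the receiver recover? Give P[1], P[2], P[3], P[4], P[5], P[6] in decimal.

P[1] = 158, P[2] = 5, P[3] = 74, P[4] = 39, P[5] = 89, P[6] = 149

Only C[2] changed, to 7. In CBC, a change in C_i garbles P_i and flips the same bit in P_{i+1}. Decrypting the received ciphertext:
P[1]: D(K, 177) = 94; 94 ⊕ 192 = 158.
P[2]: D(K, 7) = 180; 180 ⊕ 177 = 5.
P[3]: D(K, 160) = 77; 77 ⊕ 7 = 74.
P[4]: D(K, 218) = 135; 135 ⊕ 160 = 39.
P[5]: D(K, 214) = 131; 131 ⊕ 218 = 89.
P[6]: D(K, 150) = 67; 67 ⊕ 214 = 149.
Blocks that differ from the original plaintext: P[2], P[3].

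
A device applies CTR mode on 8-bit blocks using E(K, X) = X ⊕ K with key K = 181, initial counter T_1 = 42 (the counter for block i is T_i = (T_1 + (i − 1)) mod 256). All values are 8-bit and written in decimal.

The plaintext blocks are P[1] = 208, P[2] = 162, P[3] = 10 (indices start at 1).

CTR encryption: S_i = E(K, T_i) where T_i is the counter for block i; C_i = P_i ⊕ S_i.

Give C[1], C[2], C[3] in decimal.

C[1]: T = 42, S = E(K, T) = 159; 208 ⊕ 159 = 79.
C[2]: T = 43, S = E(K, T) = 158; 162 ⊕ 158 = 60.
C[3]: T = 44, S = E(K, T) = 153; 10 ⊕ 153 = 147.

C[1] = 79, C[2] = 60, C[3] = 147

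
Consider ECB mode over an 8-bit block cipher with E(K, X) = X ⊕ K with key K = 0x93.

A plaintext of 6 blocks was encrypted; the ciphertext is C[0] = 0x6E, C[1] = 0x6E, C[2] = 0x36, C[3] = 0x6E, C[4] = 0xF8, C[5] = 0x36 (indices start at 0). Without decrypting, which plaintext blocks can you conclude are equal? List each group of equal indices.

ECB encrypts each block independently with the same key, so equal ciphertext blocks imply equal plaintext blocks.
C[0] = C[1] = C[3] = 0x6E, so P[0] = P[1] = P[3].
C[2] = C[5] = 0x36, so P[2] = P[5].

P[0] = P[1] = P[3]; P[2] = P[5]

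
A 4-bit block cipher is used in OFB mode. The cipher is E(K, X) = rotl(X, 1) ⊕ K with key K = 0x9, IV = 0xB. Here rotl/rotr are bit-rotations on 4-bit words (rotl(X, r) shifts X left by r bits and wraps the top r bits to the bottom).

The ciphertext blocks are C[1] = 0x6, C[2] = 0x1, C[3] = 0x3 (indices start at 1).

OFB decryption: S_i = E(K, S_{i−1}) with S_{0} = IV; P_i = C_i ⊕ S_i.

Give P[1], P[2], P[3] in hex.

P[1]: S = E(K, 0xB) = 0xE; 0x6 ⊕ 0xE = 0x8.
P[2]: S = E(K, 0xE) = 0x4; 0x1 ⊕ 0x4 = 0x5.
P[3]: S = E(K, 0x4) = 0x1; 0x3 ⊕ 0x1 = 0x2.

P[1] = 0x8, P[2] = 0x5, P[3] = 0x2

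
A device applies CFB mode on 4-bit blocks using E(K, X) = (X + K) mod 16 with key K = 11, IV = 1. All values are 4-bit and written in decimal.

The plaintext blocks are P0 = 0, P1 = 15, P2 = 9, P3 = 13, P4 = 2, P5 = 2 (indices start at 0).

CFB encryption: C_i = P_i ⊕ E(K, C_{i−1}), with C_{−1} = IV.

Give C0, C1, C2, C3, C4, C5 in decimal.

C0 = 12, C1 = 8, C2 = 10, C3 = 8, C4 = 1, C5 = 14

C0: E(K, 1) = 12; 0 ⊕ 12 = 12.
C1: E(K, 12) = 7; 15 ⊕ 7 = 8.
C2: E(K, 8) = 3; 9 ⊕ 3 = 10.
C3: E(K, 10) = 5; 13 ⊕ 5 = 8.
C4: E(K, 8) = 3; 2 ⊕ 3 = 1.
C5: E(K, 1) = 12; 2 ⊕ 12 = 14.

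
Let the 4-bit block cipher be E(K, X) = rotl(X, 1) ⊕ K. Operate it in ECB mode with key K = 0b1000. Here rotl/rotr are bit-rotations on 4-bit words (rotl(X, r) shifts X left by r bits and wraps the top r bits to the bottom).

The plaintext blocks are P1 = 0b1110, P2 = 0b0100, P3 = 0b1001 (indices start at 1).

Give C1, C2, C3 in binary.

ECB encryption: C_i = E(K, P_i).
C1: E(K, 0b1110) = 0b0101.
C2: E(K, 0b0100) = 0b0000.
C3: E(K, 0b1001) = 0b1011.

C1 = 0b0101, C2 = 0b0000, C3 = 0b1011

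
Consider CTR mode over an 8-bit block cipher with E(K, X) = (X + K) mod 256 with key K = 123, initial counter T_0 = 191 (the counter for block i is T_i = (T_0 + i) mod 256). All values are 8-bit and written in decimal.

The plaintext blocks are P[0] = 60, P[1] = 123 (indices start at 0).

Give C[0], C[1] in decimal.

C[0] = 6, C[1] = 64

CTR encryption: S_i = E(K, T_i) where T_i is the counter for block i; C_i = P_i ⊕ S_i.
C[0]: T = 191, S = E(K, T) = 58; 60 ⊕ 58 = 6.
C[1]: T = 192, S = E(K, T) = 59; 123 ⊕ 59 = 64.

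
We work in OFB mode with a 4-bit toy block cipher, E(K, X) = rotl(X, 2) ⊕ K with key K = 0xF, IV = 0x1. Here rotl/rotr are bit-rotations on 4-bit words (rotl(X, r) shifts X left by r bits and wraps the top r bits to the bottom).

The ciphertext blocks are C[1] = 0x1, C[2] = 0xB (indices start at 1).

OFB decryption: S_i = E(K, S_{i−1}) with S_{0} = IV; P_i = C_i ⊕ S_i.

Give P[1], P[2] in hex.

P[1] = 0xA, P[2] = 0xA

P[1]: S = E(K, 0x1) = 0xB; 0x1 ⊕ 0xB = 0xA.
P[2]: S = E(K, 0xB) = 0x1; 0xB ⊕ 0x1 = 0xA.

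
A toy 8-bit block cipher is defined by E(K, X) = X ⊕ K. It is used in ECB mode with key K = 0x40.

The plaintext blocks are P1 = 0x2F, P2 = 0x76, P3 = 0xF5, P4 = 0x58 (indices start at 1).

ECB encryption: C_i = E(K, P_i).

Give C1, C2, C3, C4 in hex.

C1 = 0x6F, C2 = 0x36, C3 = 0xB5, C4 = 0x18

C1: E(K, 0x2F) = 0x6F.
C2: E(K, 0x76) = 0x36.
C3: E(K, 0xF5) = 0xB5.
C4: E(K, 0x58) = 0x18.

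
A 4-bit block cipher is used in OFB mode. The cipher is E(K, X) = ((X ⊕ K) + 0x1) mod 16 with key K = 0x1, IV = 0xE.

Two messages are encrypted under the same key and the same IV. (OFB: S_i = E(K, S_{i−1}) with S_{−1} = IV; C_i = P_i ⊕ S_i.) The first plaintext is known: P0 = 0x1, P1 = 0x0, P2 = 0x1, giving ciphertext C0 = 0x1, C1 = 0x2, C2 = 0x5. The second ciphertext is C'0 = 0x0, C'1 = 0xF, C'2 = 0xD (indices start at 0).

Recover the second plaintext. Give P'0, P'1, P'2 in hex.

In OFB with a reused IV, both messages share the same keystream S_i, so C_i ⊕ C'_i = P_i ⊕ P'_i and thus P'_i = P_i ⊕ C_i ⊕ C'_i.
P'0: 0x1 ⊕ 0x1 ⊕ 0x0 = 0x0.
P'1: 0x0 ⊕ 0x2 ⊕ 0xF = 0xD.
P'2: 0x1 ⊕ 0x5 ⊕ 0xD = 0x9.

P'0 = 0x0, P'1 = 0xD, P'2 = 0x9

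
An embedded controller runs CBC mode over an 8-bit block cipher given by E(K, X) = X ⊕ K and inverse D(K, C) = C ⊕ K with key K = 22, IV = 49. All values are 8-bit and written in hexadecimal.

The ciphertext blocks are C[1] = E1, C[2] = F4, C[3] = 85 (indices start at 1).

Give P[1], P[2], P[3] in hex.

P[1] = 8A, P[2] = 37, P[3] = 53

CBC decryption: P_i = D(K, C_i) ⊕ C_{i−1}, with C_{0} = IV.
P[1]: D(K, E1) = C3; C3 ⊕ 49 = 8A.
P[2]: D(K, F4) = D6; D6 ⊕ E1 = 37.
P[3]: D(K, 85) = A7; A7 ⊕ F4 = 53.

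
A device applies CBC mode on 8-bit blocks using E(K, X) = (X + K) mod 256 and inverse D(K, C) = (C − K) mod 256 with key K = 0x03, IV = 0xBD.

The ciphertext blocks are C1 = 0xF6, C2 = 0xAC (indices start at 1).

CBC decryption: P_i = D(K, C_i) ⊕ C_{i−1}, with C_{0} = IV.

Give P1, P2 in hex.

P1: D(K, 0xF6) = 0xF3; 0xF3 ⊕ 0xBD = 0x4E.
P2: D(K, 0xAC) = 0xA9; 0xA9 ⊕ 0xF6 = 0x5F.

P1 = 0x4E, P2 = 0x5F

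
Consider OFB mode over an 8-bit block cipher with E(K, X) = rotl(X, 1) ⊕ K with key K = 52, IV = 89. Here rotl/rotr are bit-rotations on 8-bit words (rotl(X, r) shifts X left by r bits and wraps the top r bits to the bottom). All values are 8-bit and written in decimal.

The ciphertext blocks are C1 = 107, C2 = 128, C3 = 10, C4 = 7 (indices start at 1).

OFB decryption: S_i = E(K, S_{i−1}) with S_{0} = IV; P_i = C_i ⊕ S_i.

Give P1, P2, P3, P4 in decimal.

P1: S = E(K, 89) = 134; 107 ⊕ 134 = 237.
P2: S = E(K, 134) = 57; 128 ⊕ 57 = 185.
P3: S = E(K, 57) = 70; 10 ⊕ 70 = 76.
P4: S = E(K, 70) = 184; 7 ⊕ 184 = 191.

P1 = 237, P2 = 185, P3 = 76, P4 = 191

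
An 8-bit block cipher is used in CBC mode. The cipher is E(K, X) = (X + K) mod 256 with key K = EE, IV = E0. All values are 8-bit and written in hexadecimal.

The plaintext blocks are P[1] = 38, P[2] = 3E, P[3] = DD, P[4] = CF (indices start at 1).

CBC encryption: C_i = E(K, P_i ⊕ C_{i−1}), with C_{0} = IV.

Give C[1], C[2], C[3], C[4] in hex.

C[1] = C6, C[2] = E6, C[3] = 29, C[4] = D4

C[1]: P[1] ⊕ E0 = D8; E(K, D8) = C6.
C[2]: P[2] ⊕ C6 = F8; E(K, F8) = E6.
C[3]: P[3] ⊕ E6 = 3B; E(K, 3B) = 29.
C[4]: P[4] ⊕ 29 = E6; E(K, E6) = D4.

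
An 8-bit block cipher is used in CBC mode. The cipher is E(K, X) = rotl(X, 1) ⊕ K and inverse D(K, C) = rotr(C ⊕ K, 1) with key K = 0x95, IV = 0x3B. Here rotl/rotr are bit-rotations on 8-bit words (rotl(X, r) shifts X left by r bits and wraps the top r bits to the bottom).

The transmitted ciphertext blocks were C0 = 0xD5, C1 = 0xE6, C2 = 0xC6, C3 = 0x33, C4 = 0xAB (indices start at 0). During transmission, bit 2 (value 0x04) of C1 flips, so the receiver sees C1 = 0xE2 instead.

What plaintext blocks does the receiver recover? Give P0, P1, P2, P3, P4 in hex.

CBC decryption: P_i = D(K, C_i) ⊕ C_{i−1}, with C_{−1} = IV.
Only C1 changed, to 0xE2. In CBC, a change in C_i garbles P_i and flips the same bit in P_{i+1}. Decrypting the received ciphertext:
P0: D(K, 0xD5) = 0x20; 0x20 ⊕ 0x3B = 0x1B.
P1: D(K, 0xE2) = 0xBB; 0xBB ⊕ 0xD5 = 0x6E.
P2: D(K, 0xC6) = 0xA9; 0xA9 ⊕ 0xE2 = 0x4B.
P3: D(K, 0x33) = 0x53; 0x53 ⊕ 0xC6 = 0x95.
P4: D(K, 0xAB) = 0x1F; 0x1F ⊕ 0x33 = 0x2C.
Blocks that differ from the original plaintext: P1, P2.

P0 = 0x1B, P1 = 0x6E, P2 = 0x4B, P3 = 0x95, P4 = 0x2C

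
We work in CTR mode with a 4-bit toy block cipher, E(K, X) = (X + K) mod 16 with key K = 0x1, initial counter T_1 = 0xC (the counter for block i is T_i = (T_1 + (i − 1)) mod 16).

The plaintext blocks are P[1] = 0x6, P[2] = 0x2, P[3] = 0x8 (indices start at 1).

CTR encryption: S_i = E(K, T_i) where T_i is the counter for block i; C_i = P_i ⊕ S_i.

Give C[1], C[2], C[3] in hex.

C[1]: T = 0xC, S = E(K, T) = 0xD; 0x6 ⊕ 0xD = 0xB.
C[2]: T = 0xD, S = E(K, T) = 0xE; 0x2 ⊕ 0xE = 0xC.
C[3]: T = 0xE, S = E(K, T) = 0xF; 0x8 ⊕ 0xF = 0x7.

C[1] = 0xB, C[2] = 0xC, C[3] = 0x7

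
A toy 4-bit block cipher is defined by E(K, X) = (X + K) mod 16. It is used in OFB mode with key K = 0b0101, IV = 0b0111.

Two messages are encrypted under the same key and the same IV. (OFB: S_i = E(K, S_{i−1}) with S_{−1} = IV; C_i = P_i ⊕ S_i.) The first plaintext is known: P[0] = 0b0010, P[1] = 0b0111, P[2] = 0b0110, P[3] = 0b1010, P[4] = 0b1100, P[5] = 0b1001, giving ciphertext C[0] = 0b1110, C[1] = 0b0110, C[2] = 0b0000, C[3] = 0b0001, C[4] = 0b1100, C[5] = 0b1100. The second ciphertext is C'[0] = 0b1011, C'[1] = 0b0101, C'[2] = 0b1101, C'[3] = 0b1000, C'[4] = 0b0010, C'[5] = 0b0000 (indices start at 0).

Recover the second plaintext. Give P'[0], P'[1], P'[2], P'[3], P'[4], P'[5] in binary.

In OFB with a reused IV, both messages share the same keystream S_i, so C_i ⊕ C'_i = P_i ⊕ P'_i and thus P'_i = P_i ⊕ C_i ⊕ C'_i.
P'[0]: 0b0010 ⊕ 0b1110 ⊕ 0b1011 = 0b0111.
P'[1]: 0b0111 ⊕ 0b0110 ⊕ 0b0101 = 0b0100.
P'[2]: 0b0110 ⊕ 0b0000 ⊕ 0b1101 = 0b1011.
P'[3]: 0b1010 ⊕ 0b0001 ⊕ 0b1000 = 0b0011.
P'[4]: 0b1100 ⊕ 0b1100 ⊕ 0b0010 = 0b0010.
P'[5]: 0b1001 ⊕ 0b1100 ⊕ 0b0000 = 0b0101.

P'[0] = 0b0111, P'[1] = 0b0100, P'[2] = 0b1011, P'[3] = 0b0011, P'[4] = 0b0010, P'[5] = 0b0101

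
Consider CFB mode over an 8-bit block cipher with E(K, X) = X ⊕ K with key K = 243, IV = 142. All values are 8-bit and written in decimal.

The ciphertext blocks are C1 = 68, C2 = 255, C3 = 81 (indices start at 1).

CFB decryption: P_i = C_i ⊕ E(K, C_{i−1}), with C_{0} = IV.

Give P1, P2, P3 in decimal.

P1: E(K, 142) = 125; 68 ⊕ 125 = 57.
P2: E(K, 68) = 183; 255 ⊕ 183 = 72.
P3: E(K, 255) = 12; 81 ⊕ 12 = 93.

P1 = 57, P2 = 72, P3 = 93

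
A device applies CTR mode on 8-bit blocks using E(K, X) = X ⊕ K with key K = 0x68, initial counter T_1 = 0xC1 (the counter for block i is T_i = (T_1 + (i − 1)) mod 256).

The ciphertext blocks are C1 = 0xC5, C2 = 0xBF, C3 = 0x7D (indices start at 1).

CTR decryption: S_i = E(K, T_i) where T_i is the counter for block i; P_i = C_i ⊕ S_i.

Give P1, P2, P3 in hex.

P1: T = 0xC1, S = E(K, T) = 0xA9; 0xC5 ⊕ 0xA9 = 0x6C.
P2: T = 0xC2, S = E(K, T) = 0xAA; 0xBF ⊕ 0xAA = 0x15.
P3: T = 0xC3, S = E(K, T) = 0xAB; 0x7D ⊕ 0xAB = 0xD6.

P1 = 0x6C, P2 = 0x15, P3 = 0xD6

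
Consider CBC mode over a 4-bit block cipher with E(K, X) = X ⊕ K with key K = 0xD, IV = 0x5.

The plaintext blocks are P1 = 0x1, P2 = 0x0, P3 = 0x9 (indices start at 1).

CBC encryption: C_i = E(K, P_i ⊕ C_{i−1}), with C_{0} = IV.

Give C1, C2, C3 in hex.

C1 = 0x9, C2 = 0x4, C3 = 0x0

C1: P1 ⊕ 0x5 = 0x4; E(K, 0x4) = 0x9.
C2: P2 ⊕ 0x9 = 0x9; E(K, 0x9) = 0x4.
C3: P3 ⊕ 0x4 = 0xD; E(K, 0xD) = 0x0.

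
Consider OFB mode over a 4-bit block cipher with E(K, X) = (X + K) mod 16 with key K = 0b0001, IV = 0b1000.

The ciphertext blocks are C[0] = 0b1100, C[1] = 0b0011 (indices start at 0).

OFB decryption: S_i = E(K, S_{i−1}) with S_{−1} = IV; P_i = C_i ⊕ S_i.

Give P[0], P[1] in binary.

P[0]: S = E(K, 0b1000) = 0b1001; 0b1100 ⊕ 0b1001 = 0b0101.
P[1]: S = E(K, 0b1001) = 0b1010; 0b0011 ⊕ 0b1010 = 0b1001.

P[0] = 0b0101, P[1] = 0b1001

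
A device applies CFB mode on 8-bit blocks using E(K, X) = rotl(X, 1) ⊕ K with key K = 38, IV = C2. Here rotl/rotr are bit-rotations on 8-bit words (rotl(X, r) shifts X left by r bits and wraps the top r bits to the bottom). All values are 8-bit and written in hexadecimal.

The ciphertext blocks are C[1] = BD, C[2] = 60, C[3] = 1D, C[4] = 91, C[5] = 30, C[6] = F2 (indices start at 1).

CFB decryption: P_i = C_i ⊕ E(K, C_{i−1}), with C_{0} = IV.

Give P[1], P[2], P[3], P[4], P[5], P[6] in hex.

P[1] = 00, P[2] = 23, P[3] = E5, P[4] = 93, P[5] = 2B, P[6] = AA

P[1]: E(K, C2) = BD; BD ⊕ BD = 00.
P[2]: E(K, BD) = 43; 60 ⊕ 43 = 23.
P[3]: E(K, 60) = F8; 1D ⊕ F8 = E5.
P[4]: E(K, 1D) = 02; 91 ⊕ 02 = 93.
P[5]: E(K, 91) = 1B; 30 ⊕ 1B = 2B.
P[6]: E(K, 30) = 58; F2 ⊕ 58 = AA.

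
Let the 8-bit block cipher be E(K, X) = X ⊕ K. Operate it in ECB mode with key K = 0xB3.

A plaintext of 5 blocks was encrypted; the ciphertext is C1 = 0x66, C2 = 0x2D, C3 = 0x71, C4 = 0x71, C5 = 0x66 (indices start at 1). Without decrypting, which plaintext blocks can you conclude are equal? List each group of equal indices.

P1 = P5; P3 = P4

ECB encrypts each block independently with the same key, so equal ciphertext blocks imply equal plaintext blocks.
C1 = C5 = 0x66, so P1 = P5.
C3 = C4 = 0x71, so P3 = P4.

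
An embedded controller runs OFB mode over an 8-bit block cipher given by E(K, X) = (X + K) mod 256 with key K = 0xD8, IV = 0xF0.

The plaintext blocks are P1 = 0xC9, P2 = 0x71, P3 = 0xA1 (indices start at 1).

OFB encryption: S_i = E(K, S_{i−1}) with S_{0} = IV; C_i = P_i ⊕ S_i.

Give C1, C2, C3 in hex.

C1 = 0x01, C2 = 0xD1, C3 = 0xD9

C1: S = E(K, 0xF0) = 0xC8; 0xC9 ⊕ 0xC8 = 0x01.
C2: S = E(K, 0xC8) = 0xA0; 0x71 ⊕ 0xA0 = 0xD1.
C3: S = E(K, 0xA0) = 0x78; 0xA1 ⊕ 0x78 = 0xD9.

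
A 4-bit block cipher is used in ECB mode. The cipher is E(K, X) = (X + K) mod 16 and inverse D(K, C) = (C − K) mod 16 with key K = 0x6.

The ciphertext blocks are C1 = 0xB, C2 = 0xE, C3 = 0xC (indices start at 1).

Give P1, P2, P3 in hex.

ECB decryption: P_i = D(K, C_i).
P1: D(K, 0xB) = 0x5.
P2: D(K, 0xE) = 0x8.
P3: D(K, 0xC) = 0x6.

P1 = 0x5, P2 = 0x8, P3 = 0x6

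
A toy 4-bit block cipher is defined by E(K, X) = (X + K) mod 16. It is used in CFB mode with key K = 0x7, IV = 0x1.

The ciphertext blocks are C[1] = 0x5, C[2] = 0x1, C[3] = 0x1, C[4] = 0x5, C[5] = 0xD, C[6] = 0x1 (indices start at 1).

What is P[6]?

P[6] = 0x5

CFB decryption: P_i = C_i ⊕ E(K, C_{i−1}), with C_{0} = IV.
P[6]: E(K, 0xD) = 0x4; 0x1 ⊕ 0x4 = 0x5.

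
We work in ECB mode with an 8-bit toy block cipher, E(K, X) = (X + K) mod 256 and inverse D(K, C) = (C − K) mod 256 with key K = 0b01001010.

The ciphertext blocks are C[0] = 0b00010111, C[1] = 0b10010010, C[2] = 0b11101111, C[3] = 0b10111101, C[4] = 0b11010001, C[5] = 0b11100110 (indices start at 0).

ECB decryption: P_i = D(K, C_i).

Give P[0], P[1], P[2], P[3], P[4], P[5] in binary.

P[0]: D(K, 0b00010111) = 0b11001101.
P[1]: D(K, 0b10010010) = 0b01001000.
P[2]: D(K, 0b11101111) = 0b10100101.
P[3]: D(K, 0b10111101) = 0b01110011.
P[4]: D(K, 0b11010001) = 0b10000111.
P[5]: D(K, 0b11100110) = 0b10011100.

P[0] = 0b11001101, P[1] = 0b01001000, P[2] = 0b10100101, P[3] = 0b01110011, P[4] = 0b10000111, P[5] = 0b10011100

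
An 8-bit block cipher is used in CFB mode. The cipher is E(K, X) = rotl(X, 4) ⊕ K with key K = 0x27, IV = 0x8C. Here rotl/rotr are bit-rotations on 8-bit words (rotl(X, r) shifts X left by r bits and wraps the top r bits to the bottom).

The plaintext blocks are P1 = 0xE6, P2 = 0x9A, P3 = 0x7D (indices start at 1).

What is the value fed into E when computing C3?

0x2D

CFB encryption: C_i = P_i ⊕ E(K, C_{i−1}), with C_{0} = IV.
C1: E(K, 0x8C) = 0xEF; 0xE6 ⊕ 0xEF = 0x09.
C2: E(K, 0x09) = 0xB7; 0x9A ⊕ 0xB7 = 0x2D.
C3: E(K, 0x2D) = 0xF5; 0x7D ⊕ 0xF5 = 0x88.
So the input to E for block 3 is 0x2D.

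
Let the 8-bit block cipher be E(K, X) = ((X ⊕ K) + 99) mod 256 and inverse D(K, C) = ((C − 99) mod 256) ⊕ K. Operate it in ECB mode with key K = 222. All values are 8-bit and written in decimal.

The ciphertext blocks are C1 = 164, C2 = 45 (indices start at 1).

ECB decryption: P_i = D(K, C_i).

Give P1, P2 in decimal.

P1: D(K, 164) = 159.
P2: D(K, 45) = 20.

P1 = 159, P2 = 20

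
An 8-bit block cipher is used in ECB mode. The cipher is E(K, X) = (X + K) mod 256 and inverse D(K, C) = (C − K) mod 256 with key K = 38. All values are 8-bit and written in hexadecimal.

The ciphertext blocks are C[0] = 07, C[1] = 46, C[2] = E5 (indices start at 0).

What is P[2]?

ECB decryption: P_i = D(K, C_i).
P[2]: D(K, E5) = AD.

P[2] = AD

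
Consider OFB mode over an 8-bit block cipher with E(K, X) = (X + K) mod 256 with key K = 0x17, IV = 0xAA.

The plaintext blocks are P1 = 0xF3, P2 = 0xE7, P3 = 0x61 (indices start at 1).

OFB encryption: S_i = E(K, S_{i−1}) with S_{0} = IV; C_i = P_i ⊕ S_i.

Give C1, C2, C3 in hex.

C1 = 0x32, C2 = 0x3F, C3 = 0x8E

C1: S = E(K, 0xAA) = 0xC1; 0xF3 ⊕ 0xC1 = 0x32.
C2: S = E(K, 0xC1) = 0xD8; 0xE7 ⊕ 0xD8 = 0x3F.
C3: S = E(K, 0xD8) = 0xEF; 0x61 ⊕ 0xEF = 0x8E.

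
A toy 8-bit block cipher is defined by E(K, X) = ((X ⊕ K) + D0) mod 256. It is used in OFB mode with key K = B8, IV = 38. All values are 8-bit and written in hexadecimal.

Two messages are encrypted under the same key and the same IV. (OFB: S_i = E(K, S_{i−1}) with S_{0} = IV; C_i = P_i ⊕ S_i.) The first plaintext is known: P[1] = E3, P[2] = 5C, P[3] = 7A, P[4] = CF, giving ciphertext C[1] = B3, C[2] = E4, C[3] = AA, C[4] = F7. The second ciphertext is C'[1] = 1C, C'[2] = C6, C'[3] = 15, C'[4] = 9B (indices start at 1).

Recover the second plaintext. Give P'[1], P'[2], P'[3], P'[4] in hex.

In OFB with a reused IV, both messages share the same keystream S_i, so C_i ⊕ C'_i = P_i ⊕ P'_i and thus P'_i = P_i ⊕ C_i ⊕ C'_i.
P'[1]: E3 ⊕ B3 ⊕ 1C = 4C.
P'[2]: 5C ⊕ E4 ⊕ C6 = 7E.
P'[3]: 7A ⊕ AA ⊕ 15 = C5.
P'[4]: CF ⊕ F7 ⊕ 9B = A3.

P'[1] = 4C, P'[2] = 7E, P'[3] = C5, P'[4] = A3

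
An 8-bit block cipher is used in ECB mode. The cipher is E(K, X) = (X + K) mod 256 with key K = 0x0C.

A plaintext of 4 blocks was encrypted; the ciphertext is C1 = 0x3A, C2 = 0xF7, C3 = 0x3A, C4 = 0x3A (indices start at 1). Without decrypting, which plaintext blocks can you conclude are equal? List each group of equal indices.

ECB encrypts each block independently with the same key, so equal ciphertext blocks imply equal plaintext blocks.
C1 = C3 = C4 = 0x3A, so P1 = P3 = P4.

P1 = P3 = P4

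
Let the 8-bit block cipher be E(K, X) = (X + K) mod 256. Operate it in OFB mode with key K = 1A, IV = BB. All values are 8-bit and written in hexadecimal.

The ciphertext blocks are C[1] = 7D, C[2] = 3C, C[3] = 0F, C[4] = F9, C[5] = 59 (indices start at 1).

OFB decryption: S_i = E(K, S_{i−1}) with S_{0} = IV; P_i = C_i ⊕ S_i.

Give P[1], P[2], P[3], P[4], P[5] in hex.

P[1]: S = E(K, BB) = D5; 7D ⊕ D5 = A8.
P[2]: S = E(K, D5) = EF; 3C ⊕ EF = D3.
P[3]: S = E(K, EF) = 09; 0F ⊕ 09 = 06.
P[4]: S = E(K, 09) = 23; F9 ⊕ 23 = DA.
P[5]: S = E(K, 23) = 3D; 59 ⊕ 3D = 64.

P[1] = A8, P[2] = D3, P[3] = 06, P[4] = DA, P[5] = 64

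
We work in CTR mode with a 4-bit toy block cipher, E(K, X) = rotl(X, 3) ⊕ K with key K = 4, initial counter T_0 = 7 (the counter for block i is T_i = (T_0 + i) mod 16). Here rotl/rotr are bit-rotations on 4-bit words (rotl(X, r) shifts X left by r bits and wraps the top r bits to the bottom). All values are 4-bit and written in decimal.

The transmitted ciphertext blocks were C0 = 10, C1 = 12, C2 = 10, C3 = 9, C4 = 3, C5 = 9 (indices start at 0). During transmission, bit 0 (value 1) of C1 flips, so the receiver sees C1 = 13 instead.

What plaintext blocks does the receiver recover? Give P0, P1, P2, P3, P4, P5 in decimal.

P0 = 5, P1 = 13, P2 = 2, P3 = 8, P4 = 10, P5 = 11

CTR decryption: S_i = E(K, T_i) where T_i is the counter for block i; P_i = C_i ⊕ S_i.
Only C1 changed, to 13. In CTR, a change in C_i flips the same bit in P_i only; the keystream is unaffected. Decrypting the received ciphertext:
P0: T = 7, S = E(K, T) = 15; 10 ⊕ 15 = 5.
P1: T = 8, S = E(K, T) = 0; 13 ⊕ 0 = 13.
P2: T = 9, S = E(K, T) = 8; 10 ⊕ 8 = 2.
P3: T = 10, S = E(K, T) = 1; 9 ⊕ 1 = 8.
P4: T = 11, S = E(K, T) = 9; 3 ⊕ 9 = 10.
P5: T = 12, S = E(K, T) = 2; 9 ⊕ 2 = 11.
Blocks that differ from the original plaintext: P1.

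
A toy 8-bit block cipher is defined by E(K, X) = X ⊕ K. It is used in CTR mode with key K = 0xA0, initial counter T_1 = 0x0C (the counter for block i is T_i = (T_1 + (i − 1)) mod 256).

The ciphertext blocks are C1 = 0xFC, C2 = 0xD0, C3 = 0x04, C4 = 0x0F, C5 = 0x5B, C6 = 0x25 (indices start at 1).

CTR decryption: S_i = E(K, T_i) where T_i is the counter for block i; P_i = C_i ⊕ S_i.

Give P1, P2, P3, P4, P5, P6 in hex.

P1 = 0x50, P2 = 0x7D, P3 = 0xAA, P4 = 0xA0, P5 = 0xEB, P6 = 0x94

P1: T = 0x0C, S = E(K, T) = 0xAC; 0xFC ⊕ 0xAC = 0x50.
P2: T = 0x0D, S = E(K, T) = 0xAD; 0xD0 ⊕ 0xAD = 0x7D.
P3: T = 0x0E, S = E(K, T) = 0xAE; 0x04 ⊕ 0xAE = 0xAA.
P4: T = 0x0F, S = E(K, T) = 0xAF; 0x0F ⊕ 0xAF = 0xA0.
P5: T = 0x10, S = E(K, T) = 0xB0; 0x5B ⊕ 0xB0 = 0xEB.
P6: T = 0x11, S = E(K, T) = 0xB1; 0x25 ⊕ 0xB1 = 0x94.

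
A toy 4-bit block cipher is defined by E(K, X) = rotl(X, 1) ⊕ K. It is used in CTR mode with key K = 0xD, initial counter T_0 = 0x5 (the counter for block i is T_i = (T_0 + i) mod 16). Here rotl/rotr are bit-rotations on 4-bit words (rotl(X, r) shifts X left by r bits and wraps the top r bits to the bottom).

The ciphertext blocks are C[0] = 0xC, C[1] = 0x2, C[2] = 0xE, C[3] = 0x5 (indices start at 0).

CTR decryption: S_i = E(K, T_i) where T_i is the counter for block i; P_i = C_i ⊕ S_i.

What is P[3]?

P[3] = 0x9

P[3]: T = 0x8, S = E(K, T) = 0xC; 0x5 ⊕ 0xC = 0x9.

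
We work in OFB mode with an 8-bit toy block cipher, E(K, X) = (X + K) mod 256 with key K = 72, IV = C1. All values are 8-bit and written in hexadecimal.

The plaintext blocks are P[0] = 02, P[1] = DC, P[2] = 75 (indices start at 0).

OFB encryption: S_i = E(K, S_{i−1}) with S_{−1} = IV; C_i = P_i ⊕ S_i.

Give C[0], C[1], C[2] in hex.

C[0]: S = E(K, C1) = 33; 02 ⊕ 33 = 31.
C[1]: S = E(K, 33) = A5; DC ⊕ A5 = 79.
C[2]: S = E(K, A5) = 17; 75 ⊕ 17 = 62.

C[0] = 31, C[1] = 79, C[2] = 62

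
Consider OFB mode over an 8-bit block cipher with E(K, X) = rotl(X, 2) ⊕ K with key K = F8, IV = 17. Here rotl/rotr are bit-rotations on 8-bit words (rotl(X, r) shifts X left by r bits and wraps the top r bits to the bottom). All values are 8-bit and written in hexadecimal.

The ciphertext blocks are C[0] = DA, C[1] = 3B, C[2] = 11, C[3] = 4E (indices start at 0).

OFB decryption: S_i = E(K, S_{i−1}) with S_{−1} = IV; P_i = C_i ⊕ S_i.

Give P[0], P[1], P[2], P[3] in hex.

P[0] = 7E, P[1] = 51, P[2] = 40, P[3] = F3

P[0]: S = E(K, 17) = A4; DA ⊕ A4 = 7E.
P[1]: S = E(K, A4) = 6A; 3B ⊕ 6A = 51.
P[2]: S = E(K, 6A) = 51; 11 ⊕ 51 = 40.
P[3]: S = E(K, 51) = BD; 4E ⊕ BD = F3.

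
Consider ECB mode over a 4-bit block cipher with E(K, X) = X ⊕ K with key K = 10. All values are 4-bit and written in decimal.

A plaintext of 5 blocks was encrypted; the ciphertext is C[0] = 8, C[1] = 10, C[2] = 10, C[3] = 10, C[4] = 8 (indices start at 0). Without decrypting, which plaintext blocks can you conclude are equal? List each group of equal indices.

P[0] = P[4]; P[1] = P[2] = P[3]

ECB encrypts each block independently with the same key, so equal ciphertext blocks imply equal plaintext blocks.
C[0] = C[4] = 8, so P[0] = P[4].
C[1] = C[2] = C[3] = 10, so P[1] = P[2] = P[3].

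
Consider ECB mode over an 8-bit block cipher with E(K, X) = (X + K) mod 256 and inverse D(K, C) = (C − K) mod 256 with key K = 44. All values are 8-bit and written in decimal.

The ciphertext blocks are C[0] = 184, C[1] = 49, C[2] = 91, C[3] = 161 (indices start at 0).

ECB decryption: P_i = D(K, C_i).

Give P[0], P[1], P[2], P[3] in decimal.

P[0] = 140, P[1] = 5, P[2] = 47, P[3] = 117

P[0]: D(K, 184) = 140.
P[1]: D(K, 49) = 5.
P[2]: D(K, 91) = 47.
P[3]: D(K, 161) = 117.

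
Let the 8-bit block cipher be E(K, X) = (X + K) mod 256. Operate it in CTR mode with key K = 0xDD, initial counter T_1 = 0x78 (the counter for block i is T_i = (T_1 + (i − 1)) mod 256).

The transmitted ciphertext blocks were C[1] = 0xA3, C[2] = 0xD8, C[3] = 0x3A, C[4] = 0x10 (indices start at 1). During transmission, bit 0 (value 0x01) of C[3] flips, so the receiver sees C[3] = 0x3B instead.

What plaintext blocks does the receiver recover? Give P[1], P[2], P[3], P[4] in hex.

CTR decryption: S_i = E(K, T_i) where T_i is the counter for block i; P_i = C_i ⊕ S_i.
Only C[3] changed, to 0x3B. In CTR, a change in C_i flips the same bit in P_i only; the keystream is unaffected. Decrypting the received ciphertext:
P[1]: T = 0x78, S = E(K, T) = 0x55; 0xA3 ⊕ 0x55 = 0xF6.
P[2]: T = 0x79, S = E(K, T) = 0x56; 0xD8 ⊕ 0x56 = 0x8E.
P[3]: T = 0x7A, S = E(K, T) = 0x57; 0x3B ⊕ 0x57 = 0x6C.
P[4]: T = 0x7B, S = E(K, T) = 0x58; 0x10 ⊕ 0x58 = 0x48.
Blocks that differ from the original plaintext: P[3].

P[1] = 0xF6, P[2] = 0x8E, P[3] = 0x6C, P[4] = 0x48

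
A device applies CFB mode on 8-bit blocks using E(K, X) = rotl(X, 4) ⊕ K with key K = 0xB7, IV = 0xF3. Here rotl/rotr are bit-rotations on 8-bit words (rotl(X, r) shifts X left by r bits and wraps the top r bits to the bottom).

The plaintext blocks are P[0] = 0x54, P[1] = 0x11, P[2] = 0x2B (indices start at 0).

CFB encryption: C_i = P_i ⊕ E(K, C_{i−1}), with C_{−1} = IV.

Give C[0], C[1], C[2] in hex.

C[0]: E(K, 0xF3) = 0x88; 0x54 ⊕ 0x88 = 0xDC.
C[1]: E(K, 0xDC) = 0x7A; 0x11 ⊕ 0x7A = 0x6B.
C[2]: E(K, 0x6B) = 0x01; 0x2B ⊕ 0x01 = 0x2A.

C[0] = 0xDC, C[1] = 0x6B, C[2] = 0x2A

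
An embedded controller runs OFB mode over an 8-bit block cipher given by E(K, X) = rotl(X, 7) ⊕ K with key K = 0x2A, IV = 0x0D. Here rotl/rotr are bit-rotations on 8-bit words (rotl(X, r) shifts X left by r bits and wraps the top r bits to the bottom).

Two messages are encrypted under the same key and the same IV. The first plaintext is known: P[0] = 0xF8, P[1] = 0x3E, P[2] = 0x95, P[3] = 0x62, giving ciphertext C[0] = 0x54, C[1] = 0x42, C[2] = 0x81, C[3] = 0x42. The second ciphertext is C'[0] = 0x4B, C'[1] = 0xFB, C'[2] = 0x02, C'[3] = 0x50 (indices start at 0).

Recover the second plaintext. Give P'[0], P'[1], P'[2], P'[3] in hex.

P'[0] = 0xE7, P'[1] = 0x87, P'[2] = 0x16, P'[3] = 0x70

In OFB with a reused IV, both messages share the same keystream S_i, so C_i ⊕ C'_i = P_i ⊕ P'_i and thus P'_i = P_i ⊕ C_i ⊕ C'_i.
P'[0]: 0xF8 ⊕ 0x54 ⊕ 0x4B = 0xE7.
P'[1]: 0x3E ⊕ 0x42 ⊕ 0xFB = 0x87.
P'[2]: 0x95 ⊕ 0x81 ⊕ 0x02 = 0x16.
P'[3]: 0x62 ⊕ 0x42 ⊕ 0x50 = 0x70.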